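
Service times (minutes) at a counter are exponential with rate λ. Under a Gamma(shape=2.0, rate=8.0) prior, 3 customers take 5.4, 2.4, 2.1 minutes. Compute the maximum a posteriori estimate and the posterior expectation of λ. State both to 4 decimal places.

MAP = 0.2235; posterior mean = 0.2793

Σ times = 9.9. Posterior: Gamma(shape = 2.0+3 = 5.0, rate = 8.0+9.9 = 17.9).
Mode = (α−1)/β = 4.0/17.9 = 0.2235.
Mean = α/β = 5.0/17.9 = 0.2793.
Right-skewed posterior ⇒ mode < mean.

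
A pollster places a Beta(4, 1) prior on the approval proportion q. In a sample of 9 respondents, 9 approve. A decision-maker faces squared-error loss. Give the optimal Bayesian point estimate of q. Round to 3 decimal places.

0.929

Posterior: Beta(4+9, 1+0) = Beta(13, 1).
Since β = 1 ≤ 1 and α > 1, the Beta density is monotone increasing on [0,1]; the mode is at 1.
Mean = 13/(13+1) = 0.929.
Squared-error loss ⇒ the optimal estimator is the posterior mean.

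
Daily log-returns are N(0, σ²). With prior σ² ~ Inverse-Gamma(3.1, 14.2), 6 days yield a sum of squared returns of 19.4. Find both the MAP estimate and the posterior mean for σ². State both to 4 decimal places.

Posterior: Inverse-Gamma(shape = 3.1+6/2 = 6.1, scale = 14.2+19.4/2 = 23.9).
Mode = β/(α+1) = 23.9/7.1 = 3.3662.
Mean = β/(α−1) = 23.9/5.1 = 4.6863.
The posterior is right-skewed, so the mean exceeds the mode.

MAP estimate = 3.3662, posterior mean = 4.6863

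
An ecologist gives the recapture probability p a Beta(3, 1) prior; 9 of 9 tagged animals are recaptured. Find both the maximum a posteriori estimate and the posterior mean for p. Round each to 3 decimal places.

MAP: 1.000. Posterior mean: 0.923.

Posterior: Beta(3+9, 1+0) = Beta(12, 1).
Since β = 1 ≤ 1 and α > 1, the Beta density is monotone increasing on [0,1]; the mode is at 1.
Mean = 12/(12+1) = 0.923.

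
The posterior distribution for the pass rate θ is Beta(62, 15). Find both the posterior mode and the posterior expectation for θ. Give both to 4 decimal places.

Mode = (62−1)/(62+15−2) = 61/75 = 0.8133.
Mean = 62/(62+15) = 62/77 = 0.8052.
Mode > mean: the posterior has a left tail.

MAP = 0.8133, posterior mean = 0.8052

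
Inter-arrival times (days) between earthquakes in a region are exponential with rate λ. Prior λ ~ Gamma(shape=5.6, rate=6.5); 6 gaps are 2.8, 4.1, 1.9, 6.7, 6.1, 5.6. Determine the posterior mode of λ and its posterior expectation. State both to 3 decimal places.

posterior mode = 0.315, posterior expectation = 0.344

Σ times = 27.2. Posterior: Gamma(shape = 5.6+6 = 11.6, rate = 6.5+27.2 = 33.7).
Mode = (α−1)/β = 10.6/33.7 = 0.315.
Mean = α/β = 11.6/33.7 = 0.344.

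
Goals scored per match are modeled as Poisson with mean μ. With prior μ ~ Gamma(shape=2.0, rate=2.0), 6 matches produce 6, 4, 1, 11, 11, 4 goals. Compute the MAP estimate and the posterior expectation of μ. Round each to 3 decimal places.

MAP: 4.750. Posterior mean: 4.875.

Σ counts = 37. Posterior: Gamma(shape = 2.0+37 = 39.0, rate = 2.0+6 = 8.0).
Mode = (α−1)/β = 38.0/8.0 = 4.750.
Mean = α/β = 39.0/8.0 = 4.875.
The mean is pulled above the mode by the posterior's right skew.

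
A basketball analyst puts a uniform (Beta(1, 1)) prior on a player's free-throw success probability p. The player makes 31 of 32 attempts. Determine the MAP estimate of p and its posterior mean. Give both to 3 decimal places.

Posterior: Beta(1+31, 1+1) = Beta(32, 2).
Mode = (32−1)/(32+2−2) = 31/32 = 0.969.
With a flat prior the MAP equals the MLE, 31/32.
Mean = 32/(32+2) = 32/34 = 0.941.
The posterior is left-skewed, so the mode exceeds the mean.

MAP: 0.969. Posterior mean: 0.941.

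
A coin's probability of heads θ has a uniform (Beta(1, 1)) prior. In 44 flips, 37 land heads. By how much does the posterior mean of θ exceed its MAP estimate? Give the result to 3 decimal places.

-0.015

Posterior: Beta(1+37, 1+7) = Beta(38, 8).
Mode = (38−1)/(38+8−2) = 37/44 = 0.841.
With a flat prior the MAP equals the MLE, 37/44.
Mean = 38/(38+8) = 38/46 = 0.826.
Difference = 0.826 − 0.841 = -0.015.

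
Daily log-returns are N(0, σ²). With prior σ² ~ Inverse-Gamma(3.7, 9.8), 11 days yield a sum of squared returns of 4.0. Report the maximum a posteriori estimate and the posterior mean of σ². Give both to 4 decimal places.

Posterior: Inverse-Gamma(shape = 3.7+11/2 = 9.2, scale = 9.8+4.0/2 = 11.8).
Mode = β/(α+1) = 11.8/10.2 = 1.1569.
Mean = β/(α−1) = 11.8/8.2 = 1.4390.
Right-skewed posterior ⇒ mode < mean.

MAP: 1.1569. Posterior mean: 1.4390.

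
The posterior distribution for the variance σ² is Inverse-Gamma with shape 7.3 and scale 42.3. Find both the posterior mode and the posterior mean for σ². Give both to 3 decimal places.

Mode = β/(α+1) = 42.3/8.3 = 5.096.
Mean = β/(α−1) = 42.3/6.3 = 6.714.

MAP = 5.096; posterior mean = 6.714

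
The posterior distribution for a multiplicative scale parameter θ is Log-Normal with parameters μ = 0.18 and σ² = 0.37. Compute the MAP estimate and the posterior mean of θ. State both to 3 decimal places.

Mode = exp(μ − σ²) = exp(-0.19) = 0.827.
Mean = exp(μ + σ²/2) = exp(0.365) = 1.441.
The posterior is right-skewed, so the mean exceeds the mode.

MAP: 0.827. Posterior mean: 1.441.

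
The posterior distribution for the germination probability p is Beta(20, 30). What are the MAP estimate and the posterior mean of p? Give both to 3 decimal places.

Mode = (20−1)/(20+30−2) = 19/48 = 0.396.
Mean = 20/(20+30) = 20/50 = 0.400.

p_MAP = 0.396, E[p|data] = 0.400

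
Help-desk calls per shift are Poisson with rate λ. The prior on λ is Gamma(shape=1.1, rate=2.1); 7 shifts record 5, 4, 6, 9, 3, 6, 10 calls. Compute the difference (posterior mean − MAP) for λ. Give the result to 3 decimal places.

Σ counts = 43. Posterior: Gamma(shape = 1.1+43 = 44.1, rate = 2.1+7 = 9.1).
Mode = (α−1)/β = 43.1/9.1 = 4.736.
Mean = α/β = 44.1/9.1 = 4.846.
Difference = 4.846 − 4.736 = 0.110.
Right-skewed posterior ⇒ mode < mean.

0.110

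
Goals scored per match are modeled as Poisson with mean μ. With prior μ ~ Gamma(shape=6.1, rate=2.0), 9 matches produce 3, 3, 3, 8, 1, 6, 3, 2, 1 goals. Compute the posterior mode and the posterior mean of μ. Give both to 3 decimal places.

μ_MAP = 3.191, E[μ|data] = 3.282

Σ counts = 30. Posterior: Gamma(shape = 6.1+30 = 36.1, rate = 2.0+9 = 11.0).
Mode = (α−1)/β = 35.1/11.0 = 3.191.
Mean = α/β = 36.1/11.0 = 3.282.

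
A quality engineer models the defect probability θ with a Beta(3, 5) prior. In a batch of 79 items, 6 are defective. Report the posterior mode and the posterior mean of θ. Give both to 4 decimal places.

Posterior: Beta(3+6, 5+73) = Beta(9, 78).
Mode = (9−1)/(9+78−2) = 8/85 = 0.0941.
Mean = 9/(9+78) = 9/87 = 0.1034.

posterior mode = 0.0941, posterior mean = 0.1034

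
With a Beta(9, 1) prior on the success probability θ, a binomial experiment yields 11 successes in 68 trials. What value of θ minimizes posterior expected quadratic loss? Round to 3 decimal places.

0.256

Posterior: Beta(9+11, 1+57) = Beta(20, 58).
Mode = (20−1)/(20+58−2) = 19/76 = 0.250.
Mean = 20/(20+58) = 20/78 = 0.256.
Quadratic loss ⇒ the optimal estimator is the posterior mean.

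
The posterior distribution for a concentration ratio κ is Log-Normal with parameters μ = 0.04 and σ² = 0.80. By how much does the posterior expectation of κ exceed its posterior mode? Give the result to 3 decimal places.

1.085

Mode = exp(μ − σ²) = exp(-0.76) = 0.468.
Mean = exp(μ + σ²/2) = exp(0.440) = 1.553.
Difference = 1.553 − 0.468 = 1.085.
The mean is pulled above the mode by the posterior's right skew.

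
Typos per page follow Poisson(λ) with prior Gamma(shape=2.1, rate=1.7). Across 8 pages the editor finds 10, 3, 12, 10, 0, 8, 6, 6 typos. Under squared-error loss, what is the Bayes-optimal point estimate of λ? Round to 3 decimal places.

5.887

Σ counts = 55. Posterior: Gamma(shape = 2.1+55 = 57.1, rate = 1.7+8 = 9.7).
Mode = (α−1)/β = 56.1/9.7 = 5.784.
Mean = α/β = 57.1/9.7 = 5.887.
Squared-error loss ⇒ the optimal estimator is the posterior mean.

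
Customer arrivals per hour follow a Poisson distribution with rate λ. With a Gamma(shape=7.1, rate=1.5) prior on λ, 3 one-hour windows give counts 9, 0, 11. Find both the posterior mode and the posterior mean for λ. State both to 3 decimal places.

Σ counts = 20. Posterior: Gamma(shape = 7.1+20 = 27.1, rate = 1.5+3 = 4.5).
Mode = (α−1)/β = 26.1/4.5 = 5.800.
Mean = α/β = 27.1/4.5 = 6.022.

posterior mode = 5.800, posterior mean = 6.022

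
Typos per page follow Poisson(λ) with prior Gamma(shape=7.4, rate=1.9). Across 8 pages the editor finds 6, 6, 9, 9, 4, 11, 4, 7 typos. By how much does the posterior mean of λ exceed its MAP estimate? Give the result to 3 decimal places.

Σ counts = 56. Posterior: Gamma(shape = 7.4+56 = 63.4, rate = 1.9+8 = 9.9).
Mode = (α−1)/β = 62.4/9.9 = 6.303.
Mean = α/β = 63.4/9.9 = 6.404.
Difference = 6.404 − 6.303 = 0.101.

0.101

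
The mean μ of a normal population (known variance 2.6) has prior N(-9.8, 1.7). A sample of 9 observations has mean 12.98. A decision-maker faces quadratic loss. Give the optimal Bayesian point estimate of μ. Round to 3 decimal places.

Posterior for μ is Normal. Precision-weighted mean: (1/1.7·-9.8 + 9/2.6·12.98) / (1/1.7 + 9/2.6) = 9.671.
A Normal posterior is symmetric, so mode = mean.
Quadratic loss ⇒ the optimal estimator is the posterior mean.

9.671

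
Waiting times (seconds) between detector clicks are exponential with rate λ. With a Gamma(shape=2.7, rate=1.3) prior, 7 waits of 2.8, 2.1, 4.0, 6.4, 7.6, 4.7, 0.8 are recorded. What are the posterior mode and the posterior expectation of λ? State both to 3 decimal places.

Σ times = 28.4. Posterior: Gamma(shape = 2.7+7 = 9.7, rate = 1.3+28.4 = 29.7).
Mode = (α−1)/β = 8.7/29.7 = 0.293.
Mean = α/β = 9.7/29.7 = 0.327.

posterior mode = 0.293, posterior expectation = 0.327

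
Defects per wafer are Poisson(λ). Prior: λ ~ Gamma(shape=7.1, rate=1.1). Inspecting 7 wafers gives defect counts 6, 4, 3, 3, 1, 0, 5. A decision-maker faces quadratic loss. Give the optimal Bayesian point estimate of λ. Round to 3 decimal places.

Σ counts = 22. Posterior: Gamma(shape = 7.1+22 = 29.1, rate = 1.1+7 = 8.1).
Mode = (α−1)/β = 28.1/8.1 = 3.469.
Mean = α/β = 29.1/8.1 = 3.593.
Quadratic loss ⇒ the optimal estimator is the posterior mean.

3.593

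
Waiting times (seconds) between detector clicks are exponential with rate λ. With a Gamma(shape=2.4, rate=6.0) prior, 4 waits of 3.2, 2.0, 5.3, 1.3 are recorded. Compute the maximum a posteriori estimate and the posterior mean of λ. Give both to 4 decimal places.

MAP: 0.3034. Posterior mean: 0.3596.

Σ times = 11.8. Posterior: Gamma(shape = 2.4+4 = 6.4, rate = 6.0+11.8 = 17.8).
Mode = (α−1)/β = 5.4/17.8 = 0.3034.
Mean = α/β = 6.4/17.8 = 0.3596.
The posterior is right-skewed, so the mean exceeds the mode.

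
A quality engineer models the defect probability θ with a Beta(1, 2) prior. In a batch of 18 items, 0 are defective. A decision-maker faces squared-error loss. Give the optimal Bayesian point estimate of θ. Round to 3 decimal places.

0.048

Posterior: Beta(1+0, 2+18) = Beta(1, 20).
Since α = 1 ≤ 1 and β > 1, the Beta density is monotone decreasing on [0,1]; the mode is at 0.
Mean = 1/(1+20) = 0.048.
Squared-error loss ⇒ the optimal estimator is the posterior mean.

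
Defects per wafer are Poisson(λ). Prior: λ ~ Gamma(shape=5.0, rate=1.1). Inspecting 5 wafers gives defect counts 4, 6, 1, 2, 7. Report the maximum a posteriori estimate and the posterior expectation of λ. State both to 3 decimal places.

Σ counts = 20. Posterior: Gamma(shape = 5.0+20 = 25.0, rate = 1.1+5 = 6.1).
Mode = (α−1)/β = 24.0/6.1 = 3.934.
Mean = α/β = 25.0/6.1 = 4.098.

MAP = 3.934; posterior mean = 4.098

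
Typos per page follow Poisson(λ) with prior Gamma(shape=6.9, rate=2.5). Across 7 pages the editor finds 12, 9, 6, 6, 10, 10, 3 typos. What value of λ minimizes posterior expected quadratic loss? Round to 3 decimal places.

Σ counts = 56. Posterior: Gamma(shape = 6.9+56 = 62.9, rate = 2.5+7 = 9.5).
Mode = (α−1)/β = 61.9/9.5 = 6.516.
Mean = α/β = 62.9/9.5 = 6.621.
Quadratic loss ⇒ the optimal estimator is the posterior mean.

6.621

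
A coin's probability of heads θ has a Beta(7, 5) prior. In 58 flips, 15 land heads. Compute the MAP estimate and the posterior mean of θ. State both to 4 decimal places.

θ_MAP = 0.3088, E[θ|data] = 0.3143

Posterior: Beta(7+15, 5+43) = Beta(22, 48).
Mode = (22−1)/(22+48−2) = 21/68 = 0.3088.
Mean = 22/(22+48) = 22/70 = 0.3143.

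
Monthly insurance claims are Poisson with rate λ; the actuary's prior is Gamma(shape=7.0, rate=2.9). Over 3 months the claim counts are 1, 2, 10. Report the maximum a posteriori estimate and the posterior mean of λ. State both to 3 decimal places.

maximum a posteriori estimate = 3.220, posterior mean = 3.390

Σ counts = 13. Posterior: Gamma(shape = 7.0+13 = 20.0, rate = 2.9+3 = 5.9).
Mode = (α−1)/β = 19.0/5.9 = 3.220.
Mean = α/β = 20.0/5.9 = 3.390.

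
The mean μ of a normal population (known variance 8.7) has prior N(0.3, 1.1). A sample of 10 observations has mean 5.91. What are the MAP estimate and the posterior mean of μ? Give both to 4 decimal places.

Posterior for μ is Normal. Precision-weighted mean: (1/1.1·0.3 + 10/8.7·5.91) / (1/1.1 + 10/8.7) = 3.4325.
A Normal posterior is symmetric, so mode = mean.

MAP estimate = 3.4325, posterior mean = 3.4325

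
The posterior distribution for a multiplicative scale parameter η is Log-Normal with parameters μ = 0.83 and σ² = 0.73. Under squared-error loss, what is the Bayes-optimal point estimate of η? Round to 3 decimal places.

3.304

Mode = exp(μ − σ²) = exp(0.10) = 1.105.
Mean = exp(μ + σ²/2) = exp(1.195) = 3.304.
Squared-error loss ⇒ the optimal estimator is the posterior mean.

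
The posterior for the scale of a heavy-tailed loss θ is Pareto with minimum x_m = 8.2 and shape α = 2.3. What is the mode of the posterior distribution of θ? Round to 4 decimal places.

The Pareto density is strictly decreasing on [x_m, ∞), so the mode is x_m = 8.2000.
Mean = α·x_m/(α−1) = 2.3·8.2/1.3 = 14.5077.
This is the posterior mode — the MAP estimate.

8.2000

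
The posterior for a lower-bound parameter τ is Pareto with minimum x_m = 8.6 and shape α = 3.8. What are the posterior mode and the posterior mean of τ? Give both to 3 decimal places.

The Pareto density is strictly decreasing on [x_m, ∞), so the mode is x_m = 8.600.
Mean = α·x_m/(α−1) = 3.8·8.6/2.8 = 11.671.

MAP: 8.600. Posterior mean: 11.671.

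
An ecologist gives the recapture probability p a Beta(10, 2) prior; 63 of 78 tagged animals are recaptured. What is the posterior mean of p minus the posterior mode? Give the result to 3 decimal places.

-0.007

Posterior: Beta(10+63, 2+15) = Beta(73, 17).
Mode = (73−1)/(73+17−2) = 72/88 = 0.818.
Mean = 73/(73+17) = 73/90 = 0.811.
Difference = 0.811 − 0.818 = -0.007.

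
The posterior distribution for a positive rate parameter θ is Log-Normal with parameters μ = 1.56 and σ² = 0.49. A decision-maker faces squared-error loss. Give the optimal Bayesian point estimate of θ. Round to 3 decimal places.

Mode = exp(μ − σ²) = exp(1.07) = 2.915.
Mean = exp(μ + σ²/2) = exp(1.805) = 6.080.
Squared-error loss ⇒ the optimal estimator is the posterior mean.

6.080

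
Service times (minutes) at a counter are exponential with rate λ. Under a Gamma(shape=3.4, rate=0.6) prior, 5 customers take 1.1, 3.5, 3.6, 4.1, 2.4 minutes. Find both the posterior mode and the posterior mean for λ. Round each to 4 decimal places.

Σ times = 14.7. Posterior: Gamma(shape = 3.4+5 = 8.4, rate = 0.6+14.7 = 15.3).
Mode = (α−1)/β = 7.4/15.3 = 0.4837.
Mean = α/β = 8.4/15.3 = 0.5490.
Right-skewed posterior ⇒ mode < mean.

λ_MAP = 0.4837, E[λ|data] = 0.5490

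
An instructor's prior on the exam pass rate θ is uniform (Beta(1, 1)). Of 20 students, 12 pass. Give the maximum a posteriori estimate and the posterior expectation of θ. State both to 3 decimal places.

MAP = 0.600, posterior mean = 0.591

Posterior: Beta(1+12, 1+8) = Beta(13, 9).
Mode = (13−1)/(13+9−2) = 12/20 = 0.600.
With a flat prior the MAP equals the MLE, 12/20.
Mean = 13/(13+9) = 13/22 = 0.591.
Mode > mean: the posterior has a left tail.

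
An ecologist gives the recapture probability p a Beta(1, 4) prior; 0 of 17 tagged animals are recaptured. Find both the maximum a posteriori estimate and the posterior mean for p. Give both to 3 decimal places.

Posterior: Beta(1+0, 4+17) = Beta(1, 21).
Since α = 1 ≤ 1 and β > 1, the Beta density is monotone decreasing on [0,1]; the mode is at 0.
Mean = 1/(1+21) = 0.045.
Mean > mode: the posterior has a right tail.

maximum a posteriori estimate = 0.000, posterior mean = 0.045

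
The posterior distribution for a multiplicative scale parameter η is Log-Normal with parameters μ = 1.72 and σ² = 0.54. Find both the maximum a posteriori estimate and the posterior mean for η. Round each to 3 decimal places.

Mode = exp(μ − σ²) = exp(1.18) = 3.254.
Mean = exp(μ + σ²/2) = exp(1.990) = 7.316.

MAP = 3.254; posterior mean = 7.316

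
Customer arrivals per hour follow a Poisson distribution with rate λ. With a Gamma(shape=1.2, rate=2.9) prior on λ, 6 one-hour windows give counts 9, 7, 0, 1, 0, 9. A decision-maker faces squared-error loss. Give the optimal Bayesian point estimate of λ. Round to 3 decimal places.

Σ counts = 26. Posterior: Gamma(shape = 1.2+26 = 27.2, rate = 2.9+6 = 8.9).
Mode = (α−1)/β = 26.2/8.9 = 2.944.
Mean = α/β = 27.2/8.9 = 3.056.
Squared-error loss ⇒ the optimal estimator is the posterior mean.

3.056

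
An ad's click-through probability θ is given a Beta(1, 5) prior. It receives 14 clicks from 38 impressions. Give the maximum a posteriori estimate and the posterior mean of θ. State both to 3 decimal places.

maximum a posteriori estimate = 0.333, posterior mean = 0.341

Posterior: Beta(1+14, 5+24) = Beta(15, 29).
Mode = (15−1)/(15+29−2) = 14/42 = 0.333.
Mean = 15/(15+29) = 15/44 = 0.341.
Right-skewed posterior ⇒ mode < mean.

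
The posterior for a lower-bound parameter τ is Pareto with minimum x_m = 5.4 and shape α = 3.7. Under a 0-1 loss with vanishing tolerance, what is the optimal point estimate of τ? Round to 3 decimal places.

The Pareto density is strictly decreasing on [x_m, ∞), so the mode is x_m = 5.400.
Mean = α·x_m/(α−1) = 3.7·5.4/2.7 = 7.400.
This is the posterior mode — the MAP estimate.

5.400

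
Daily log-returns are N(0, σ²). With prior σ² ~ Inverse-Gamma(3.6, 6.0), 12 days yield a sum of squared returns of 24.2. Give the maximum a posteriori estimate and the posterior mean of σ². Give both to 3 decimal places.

MAP = 1.708, posterior mean = 2.105

Posterior: Inverse-Gamma(shape = 3.6+12/2 = 9.6, scale = 6.0+24.2/2 = 18.1).
Mode = β/(α+1) = 18.1/10.6 = 1.708.
Mean = β/(α−1) = 18.1/8.6 = 2.105.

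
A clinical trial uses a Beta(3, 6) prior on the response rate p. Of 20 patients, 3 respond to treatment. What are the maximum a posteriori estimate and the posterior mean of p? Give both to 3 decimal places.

Posterior: Beta(3+3, 6+17) = Beta(6, 23).
Mode = (6−1)/(6+23−2) = 5/27 = 0.185.
Mean = 6/(6+23) = 6/29 = 0.207.

p_MAP = 0.185, E[p|data] = 0.207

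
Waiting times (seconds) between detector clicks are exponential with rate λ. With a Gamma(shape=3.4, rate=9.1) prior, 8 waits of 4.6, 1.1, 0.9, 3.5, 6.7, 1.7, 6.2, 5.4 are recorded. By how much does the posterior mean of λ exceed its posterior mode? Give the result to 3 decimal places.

0.026

Σ times = 30.1. Posterior: Gamma(shape = 3.4+8 = 11.4, rate = 9.1+30.1 = 39.2).
Mode = (α−1)/β = 10.4/39.2 = 0.265.
Mean = α/β = 11.4/39.2 = 0.291.
Difference = 0.291 − 0.265 = 0.026.
The posterior is right-skewed, so the mean exceeds the mode.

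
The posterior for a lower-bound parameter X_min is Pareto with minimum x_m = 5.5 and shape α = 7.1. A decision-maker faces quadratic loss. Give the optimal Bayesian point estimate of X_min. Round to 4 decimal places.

The Pareto density is strictly decreasing on [x_m, ∞), so the mode is x_m = 5.5000.
Mean = α·x_m/(α−1) = 7.1·5.5/6.1 = 6.4016.
Quadratic loss ⇒ the optimal estimator is the posterior mean.

6.4016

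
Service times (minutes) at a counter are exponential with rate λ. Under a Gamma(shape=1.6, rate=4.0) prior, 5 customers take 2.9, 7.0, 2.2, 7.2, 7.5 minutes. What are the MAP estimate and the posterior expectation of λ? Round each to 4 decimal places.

MAP = 0.1818; posterior mean = 0.2143

Σ times = 26.8. Posterior: Gamma(shape = 1.6+5 = 6.6, rate = 4.0+26.8 = 30.8).
Mode = (α−1)/β = 5.6/30.8 = 0.1818.
Mean = α/β = 6.6/30.8 = 0.2143.
Right-skewed posterior ⇒ mode < mean.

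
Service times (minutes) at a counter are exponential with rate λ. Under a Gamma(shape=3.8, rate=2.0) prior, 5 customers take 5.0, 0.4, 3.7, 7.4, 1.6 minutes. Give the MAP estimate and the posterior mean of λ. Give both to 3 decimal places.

Σ times = 18.1. Posterior: Gamma(shape = 3.8+5 = 8.8, rate = 2.0+18.1 = 20.1).
Mode = (α−1)/β = 7.8/20.1 = 0.388.
Mean = α/β = 8.8/20.1 = 0.438.

MAP = 0.388, posterior mean = 0.438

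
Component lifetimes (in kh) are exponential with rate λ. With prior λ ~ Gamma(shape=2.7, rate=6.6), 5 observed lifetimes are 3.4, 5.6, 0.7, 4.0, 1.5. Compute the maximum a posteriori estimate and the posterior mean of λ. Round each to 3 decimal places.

maximum a posteriori estimate = 0.307, posterior mean = 0.353

Σ times = 15.2. Posterior: Gamma(shape = 2.7+5 = 7.7, rate = 6.6+15.2 = 21.8).
Mode = (α−1)/β = 6.7/21.8 = 0.307.
Mean = α/β = 7.7/21.8 = 0.353.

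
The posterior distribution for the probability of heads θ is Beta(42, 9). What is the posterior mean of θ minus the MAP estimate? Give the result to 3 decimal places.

Mode = (42−1)/(42+9−2) = 41/49 = 0.837.
Mean = 42/(42+9) = 42/51 = 0.824.
Difference = 0.824 − 0.837 = -0.013.
The posterior is left-skewed, so the mode exceeds the mean.

-0.013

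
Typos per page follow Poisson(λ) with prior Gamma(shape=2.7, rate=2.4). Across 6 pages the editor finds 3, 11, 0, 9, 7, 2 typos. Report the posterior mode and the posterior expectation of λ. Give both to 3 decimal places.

Σ counts = 32. Posterior: Gamma(shape = 2.7+32 = 34.7, rate = 2.4+6 = 8.4).
Mode = (α−1)/β = 33.7/8.4 = 4.012.
Mean = α/β = 34.7/8.4 = 4.131.

MAP = 4.012, posterior mean = 4.131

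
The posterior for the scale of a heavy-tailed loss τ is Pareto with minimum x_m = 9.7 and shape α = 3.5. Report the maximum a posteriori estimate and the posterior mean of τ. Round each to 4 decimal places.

The Pareto density is strictly decreasing on [x_m, ∞), so the mode is x_m = 9.7000.
Mean = α·x_m/(α−1) = 3.5·9.7/2.5 = 13.5800.
Mean > mode: the posterior has a right tail.

MAP = 9.7000, posterior mean = 13.5800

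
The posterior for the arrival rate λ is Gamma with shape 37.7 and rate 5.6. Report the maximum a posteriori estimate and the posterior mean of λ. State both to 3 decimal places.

MAP = 6.554; posterior mean = 6.732

Mode = (α−1)/β = 36.7/5.6 = 6.554.
Mean = α/β = 37.7/5.6 = 6.732.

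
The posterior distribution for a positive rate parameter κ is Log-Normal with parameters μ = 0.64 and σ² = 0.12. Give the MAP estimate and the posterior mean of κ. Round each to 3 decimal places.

Mode = exp(μ − σ²) = exp(0.52) = 1.682.
Mean = exp(μ + σ²/2) = exp(0.700) = 2.014.

MAP estimate = 1.682, posterior mean = 2.014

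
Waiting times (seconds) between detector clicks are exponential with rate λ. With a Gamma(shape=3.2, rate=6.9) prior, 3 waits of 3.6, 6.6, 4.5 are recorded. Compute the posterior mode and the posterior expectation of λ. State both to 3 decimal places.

MAP = 0.241, posterior mean = 0.287

Σ times = 14.7. Posterior: Gamma(shape = 3.2+3 = 6.2, rate = 6.9+14.7 = 21.6).
Mode = (α−1)/β = 5.2/21.6 = 0.241.
Mean = α/β = 6.2/21.6 = 0.287.
The mean is pulled above the mode by the posterior's right skew.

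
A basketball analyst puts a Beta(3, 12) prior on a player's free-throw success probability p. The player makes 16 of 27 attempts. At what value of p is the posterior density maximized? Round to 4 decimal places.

0.4500

Posterior: Beta(3+16, 12+11) = Beta(19, 23).
Mode = (19−1)/(19+23−2) = 18/40 = 0.4500.
Mean = 19/(19+23) = 19/42 = 0.4524.
This is the posterior mode — the MAP estimate.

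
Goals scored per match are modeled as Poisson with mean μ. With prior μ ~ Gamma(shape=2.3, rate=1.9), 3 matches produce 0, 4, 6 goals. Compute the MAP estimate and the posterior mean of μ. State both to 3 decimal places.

MAP: 2.306. Posterior mean: 2.510.

Σ counts = 10. Posterior: Gamma(shape = 2.3+10 = 12.3, rate = 1.9+3 = 4.9).
Mode = (α−1)/β = 11.3/4.9 = 2.306.
Mean = α/β = 12.3/4.9 = 2.510.
The mean is pulled above the mode by the posterior's right skew.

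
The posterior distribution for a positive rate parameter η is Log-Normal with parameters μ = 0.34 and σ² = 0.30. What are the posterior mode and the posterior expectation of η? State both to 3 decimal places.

MAP: 1.041. Posterior mean: 1.632.

Mode = exp(μ − σ²) = exp(0.04) = 1.041.
Mean = exp(μ + σ²/2) = exp(0.490) = 1.632.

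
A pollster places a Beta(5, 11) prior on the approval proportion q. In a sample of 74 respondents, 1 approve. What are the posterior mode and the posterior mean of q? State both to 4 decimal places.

MAP: 0.0568. Posterior mean: 0.0667.

Posterior: Beta(5+1, 11+73) = Beta(6, 84).
Mode = (6−1)/(6+84−2) = 5/88 = 0.0568.
Mean = 6/(6+84) = 6/90 = 0.0667.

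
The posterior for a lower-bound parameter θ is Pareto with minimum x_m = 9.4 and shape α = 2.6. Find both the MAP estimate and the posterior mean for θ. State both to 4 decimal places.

MAP: 9.4000. Posterior mean: 15.2750.

The Pareto density is strictly decreasing on [x_m, ∞), so the mode is x_m = 9.4000.
Mean = α·x_m/(α−1) = 2.6·9.4/1.6 = 15.2750.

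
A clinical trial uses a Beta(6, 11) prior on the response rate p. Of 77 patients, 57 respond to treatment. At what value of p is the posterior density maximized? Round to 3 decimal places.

Posterior: Beta(6+57, 11+20) = Beta(63, 31).
Mode = (63−1)/(63+31−2) = 62/92 = 0.674.
Mean = 63/(63+31) = 63/94 = 0.670.
This is the posterior mode — the MAP estimate.

0.674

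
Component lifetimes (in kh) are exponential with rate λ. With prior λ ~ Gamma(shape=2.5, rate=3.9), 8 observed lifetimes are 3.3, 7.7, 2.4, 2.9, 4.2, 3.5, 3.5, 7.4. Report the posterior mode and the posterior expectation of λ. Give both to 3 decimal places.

MAP = 0.245, posterior mean = 0.271

Σ times = 34.9. Posterior: Gamma(shape = 2.5+8 = 10.5, rate = 3.9+34.9 = 38.8).
Mode = (α−1)/β = 9.5/38.8 = 0.245.
Mean = α/β = 10.5/38.8 = 0.271.
The posterior is right-skewed, so the mean exceeds the mode.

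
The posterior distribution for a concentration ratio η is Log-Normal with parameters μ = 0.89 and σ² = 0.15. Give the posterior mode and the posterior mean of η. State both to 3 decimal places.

posterior mode = 2.096, posterior mean = 2.625

Mode = exp(μ − σ²) = exp(0.74) = 2.096.
Mean = exp(μ + σ²/2) = exp(0.965) = 2.625.
Right-skewed posterior ⇒ mode < mean.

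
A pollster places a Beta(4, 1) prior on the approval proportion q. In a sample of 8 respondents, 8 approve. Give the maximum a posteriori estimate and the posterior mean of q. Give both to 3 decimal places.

Posterior: Beta(4+8, 1+0) = Beta(12, 1).
Since β = 1 ≤ 1 and α > 1, the Beta density is monotone increasing on [0,1]; the mode is at 1.
Mean = 12/(12+1) = 0.923.

q_MAP = 1.000, E[q|data] = 0.923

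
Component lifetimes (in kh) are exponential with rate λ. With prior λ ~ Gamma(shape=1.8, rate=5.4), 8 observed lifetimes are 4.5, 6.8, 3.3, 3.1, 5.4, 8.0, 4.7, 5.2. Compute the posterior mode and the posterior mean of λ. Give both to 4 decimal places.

Σ times = 41.0. Posterior: Gamma(shape = 1.8+8 = 9.8, rate = 5.4+41.0 = 46.4).
Mode = (α−1)/β = 8.8/46.4 = 0.1897.
Mean = α/β = 9.8/46.4 = 0.2112.

λ_MAP = 0.1897, E[λ|data] = 0.2112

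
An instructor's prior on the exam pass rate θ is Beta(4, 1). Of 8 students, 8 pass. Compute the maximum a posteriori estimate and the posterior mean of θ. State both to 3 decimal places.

Posterior: Beta(4+8, 1+0) = Beta(12, 1).
Since β = 1 ≤ 1 and α > 1, the Beta density is monotone increasing on [0,1]; the mode is at 1.
Mean = 12/(12+1) = 0.923.

θ_MAP = 1.000, E[θ|data] = 0.923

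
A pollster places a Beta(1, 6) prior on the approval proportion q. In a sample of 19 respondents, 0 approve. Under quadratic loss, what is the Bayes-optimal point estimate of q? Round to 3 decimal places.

0.038

Posterior: Beta(1+0, 6+19) = Beta(1, 25).
Since α = 1 ≤ 1 and β > 1, the Beta density is monotone decreasing on [0,1]; the mode is at 0.
Mean = 1/(1+25) = 0.038.
Quadratic loss ⇒ the optimal estimator is the posterior mean.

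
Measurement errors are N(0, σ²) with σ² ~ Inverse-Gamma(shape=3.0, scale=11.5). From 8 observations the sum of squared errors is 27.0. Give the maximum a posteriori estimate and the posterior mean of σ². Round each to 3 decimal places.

Posterior: Inverse-Gamma(shape = 3.0+8/2 = 7.0, scale = 11.5+27.0/2 = 25.0).
Mode = β/(α+1) = 25.0/8.0 = 3.125.
Mean = β/(α−1) = 25.0/6.0 = 4.167.
Right-skewed posterior ⇒ mode < mean.

MAP: 3.125. Posterior mean: 4.167.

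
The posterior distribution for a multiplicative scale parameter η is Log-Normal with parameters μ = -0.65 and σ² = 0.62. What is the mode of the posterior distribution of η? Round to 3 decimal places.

0.281

Mode = exp(μ − σ²) = exp(-1.27) = 0.281.
Mean = exp(μ + σ²/2) = exp(-0.340) = 0.712.
This is the posterior mode — the MAP estimate.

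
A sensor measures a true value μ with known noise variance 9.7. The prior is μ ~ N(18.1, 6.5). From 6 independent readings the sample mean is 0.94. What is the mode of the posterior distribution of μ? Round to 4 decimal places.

4.3579

Posterior for μ is Normal. Precision-weighted mean: (1/6.5·18.1 + 6/9.7·0.94) / (1/6.5 + 6/9.7) = 4.3579.
A Normal posterior is symmetric, so mode = mean.
This is the posterior mode — the MAP estimate.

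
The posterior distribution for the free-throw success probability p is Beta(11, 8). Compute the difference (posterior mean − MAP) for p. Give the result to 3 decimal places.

Mode = (11−1)/(11+8−2) = 10/17 = 0.588.
Mean = 11/(11+8) = 11/19 = 0.579.
Difference = 0.579 − 0.588 = -0.009.

-0.009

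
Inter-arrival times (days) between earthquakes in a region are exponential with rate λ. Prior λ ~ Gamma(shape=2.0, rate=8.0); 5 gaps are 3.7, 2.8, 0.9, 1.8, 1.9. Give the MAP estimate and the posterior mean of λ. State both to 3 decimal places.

λ_MAP = 0.314, E[λ|data] = 0.366

Σ times = 11.1. Posterior: Gamma(shape = 2.0+5 = 7.0, rate = 8.0+11.1 = 19.1).
Mode = (α−1)/β = 6.0/19.1 = 0.314.
Mean = α/β = 7.0/19.1 = 0.366.
Right-skewed posterior ⇒ mode < mean.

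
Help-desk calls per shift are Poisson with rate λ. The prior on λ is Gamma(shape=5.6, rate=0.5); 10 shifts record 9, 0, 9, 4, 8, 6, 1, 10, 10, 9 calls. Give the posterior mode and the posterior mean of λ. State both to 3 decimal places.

Σ counts = 66. Posterior: Gamma(shape = 5.6+66 = 71.6, rate = 0.5+10 = 10.5).
Mode = (α−1)/β = 70.6/10.5 = 6.724.
Mean = α/β = 71.6/10.5 = 6.819.
The mean is pulled above the mode by the posterior's right skew.

MAP: 6.724. Posterior mean: 6.819.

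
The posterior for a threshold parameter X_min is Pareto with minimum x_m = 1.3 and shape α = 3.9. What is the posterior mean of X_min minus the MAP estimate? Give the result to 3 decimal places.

0.448

The Pareto density is strictly decreasing on [x_m, ∞), so the mode is x_m = 1.300.
Mean = α·x_m/(α−1) = 3.9·1.3/2.9 = 1.748.
Difference = 1.748 − 1.300 = 0.448.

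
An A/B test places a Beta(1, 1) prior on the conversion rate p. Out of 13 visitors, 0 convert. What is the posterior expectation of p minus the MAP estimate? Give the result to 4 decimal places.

Posterior: Beta(1+0, 1+13) = Beta(1, 14).
Since α = 1 ≤ 1 and β > 1, the Beta density is monotone decreasing on [0,1]; the mode is at 0.
Mean = 1/(1+14) = 0.0667.
Difference = 0.0667 − 0.0000 = 0.0667.

0.0667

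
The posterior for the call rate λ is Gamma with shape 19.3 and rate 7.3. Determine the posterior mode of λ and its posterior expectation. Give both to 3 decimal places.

λ_MAP = 2.507, E[λ|data] = 2.644

Mode = (α−1)/β = 18.3/7.3 = 2.507.
Mean = α/β = 19.3/7.3 = 2.644.
The posterior is right-skewed, so the mean exceeds the mode.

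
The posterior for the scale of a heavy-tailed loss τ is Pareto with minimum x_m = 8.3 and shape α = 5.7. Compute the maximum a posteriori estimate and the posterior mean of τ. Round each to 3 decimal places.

MAP = 8.300, posterior mean = 10.066

The Pareto density is strictly decreasing on [x_m, ∞), so the mode is x_m = 8.300.
Mean = α·x_m/(α−1) = 5.7·8.3/4.7 = 10.066.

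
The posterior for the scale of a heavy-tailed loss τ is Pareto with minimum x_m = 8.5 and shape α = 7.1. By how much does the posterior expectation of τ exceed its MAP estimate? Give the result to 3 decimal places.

The Pareto density is strictly decreasing on [x_m, ∞), so the mode is x_m = 8.500.
Mean = α·x_m/(α−1) = 7.1·8.5/6.1 = 9.893.
Difference = 9.893 − 8.500 = 1.393.

1.393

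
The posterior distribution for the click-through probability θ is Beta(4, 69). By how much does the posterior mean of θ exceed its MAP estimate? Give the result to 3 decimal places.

0.013

Mode = (4−1)/(4+69−2) = 3/71 = 0.042.
Mean = 4/(4+69) = 4/73 = 0.055.
Difference = 0.055 − 0.042 = 0.013.
Mean > mode: the posterior has a right tail.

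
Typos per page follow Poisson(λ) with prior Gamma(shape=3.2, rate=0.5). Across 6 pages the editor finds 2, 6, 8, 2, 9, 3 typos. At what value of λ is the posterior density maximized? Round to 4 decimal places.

Σ counts = 30. Posterior: Gamma(shape = 3.2+30 = 33.2, rate = 0.5+6 = 6.5).
Mode = (α−1)/β = 32.2/6.5 = 4.9538.
Mean = α/β = 33.2/6.5 = 5.1077.
This is the posterior mode — the MAP estimate.

4.9538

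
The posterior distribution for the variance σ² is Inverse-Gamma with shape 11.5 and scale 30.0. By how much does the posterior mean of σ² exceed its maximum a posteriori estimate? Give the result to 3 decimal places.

0.457

Mode = β/(α+1) = 30.0/12.5 = 2.400.
Mean = β/(α−1) = 30.0/10.5 = 2.857.
Difference = 2.857 − 2.400 = 0.457.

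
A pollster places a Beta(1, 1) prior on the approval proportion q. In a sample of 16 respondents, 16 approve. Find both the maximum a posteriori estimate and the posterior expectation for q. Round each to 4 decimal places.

MAP = 1.0000; posterior mean = 0.9444

Posterior: Beta(1+16, 1+0) = Beta(17, 1).
Since β = 1 ≤ 1 and α > 1, the Beta density is monotone increasing on [0,1]; the mode is at 1.
Mean = 17/(17+1) = 0.9444.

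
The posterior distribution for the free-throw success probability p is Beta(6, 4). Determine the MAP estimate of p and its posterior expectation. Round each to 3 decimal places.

Mode = (6−1)/(6+4−2) = 5/8 = 0.625.
Mean = 6/(6+4) = 6/10 = 0.600.
The mean is pulled below the mode by the posterior's left skew.

MAP = 0.625, posterior mean = 0.600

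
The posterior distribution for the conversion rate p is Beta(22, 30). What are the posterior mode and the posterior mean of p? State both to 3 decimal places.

Mode = (22−1)/(22+30−2) = 21/50 = 0.420.
Mean = 22/(22+30) = 22/52 = 0.423.

MAP: 0.420. Posterior mean: 0.423.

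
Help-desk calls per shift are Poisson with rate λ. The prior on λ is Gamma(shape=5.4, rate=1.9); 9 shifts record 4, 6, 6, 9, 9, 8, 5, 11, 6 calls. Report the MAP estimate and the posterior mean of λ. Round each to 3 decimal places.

Σ counts = 64. Posterior: Gamma(shape = 5.4+64 = 69.4, rate = 1.9+9 = 10.9).
Mode = (α−1)/β = 68.4/10.9 = 6.275.
Mean = α/β = 69.4/10.9 = 6.367.

λ_MAP = 6.275, E[λ|data] = 6.367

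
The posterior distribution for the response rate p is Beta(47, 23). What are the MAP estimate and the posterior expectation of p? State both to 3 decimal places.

Mode = (47−1)/(47+23−2) = 46/68 = 0.676.
Mean = 47/(47+23) = 47/70 = 0.671.

MAP: 0.676. Posterior mean: 0.671.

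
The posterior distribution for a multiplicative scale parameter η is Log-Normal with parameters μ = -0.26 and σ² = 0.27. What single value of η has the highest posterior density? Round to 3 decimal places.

Mode = exp(μ − σ²) = exp(-0.53) = 0.589.
Mean = exp(μ + σ²/2) = exp(-0.125) = 0.882.
This is the posterior mode — the MAP estimate.

0.589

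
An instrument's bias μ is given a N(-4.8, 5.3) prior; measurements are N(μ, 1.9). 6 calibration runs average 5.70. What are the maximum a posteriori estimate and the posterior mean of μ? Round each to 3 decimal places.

μ_MAP = 5.108, E[μ|data] = 5.108

Posterior for μ is Normal. Precision-weighted mean: (1/5.3·-4.8 + 6/1.9·5.70) / (1/5.3 + 6/1.9) = 5.108.
A Normal posterior is symmetric, so mode = mean.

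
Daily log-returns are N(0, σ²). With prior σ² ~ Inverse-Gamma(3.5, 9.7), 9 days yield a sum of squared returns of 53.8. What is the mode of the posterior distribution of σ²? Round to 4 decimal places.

4.0667

Posterior: Inverse-Gamma(shape = 3.5+9/2 = 8.0, scale = 9.7+53.8/2 = 36.6).
Mode = β/(α+1) = 36.6/9.0 = 4.0667.
Mean = β/(α−1) = 36.6/7.0 = 5.2286.
This is the posterior mode — the MAP estimate.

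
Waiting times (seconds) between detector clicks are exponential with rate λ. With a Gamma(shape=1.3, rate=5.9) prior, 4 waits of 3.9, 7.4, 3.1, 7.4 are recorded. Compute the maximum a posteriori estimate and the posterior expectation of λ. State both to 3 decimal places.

Σ times = 21.8. Posterior: Gamma(shape = 1.3+4 = 5.3, rate = 5.9+21.8 = 27.7).
Mode = (α−1)/β = 4.3/27.7 = 0.155.
Mean = α/β = 5.3/27.7 = 0.191.
The mean is pulled above the mode by the posterior's right skew.

maximum a posteriori estimate = 0.155, posterior expectation = 0.191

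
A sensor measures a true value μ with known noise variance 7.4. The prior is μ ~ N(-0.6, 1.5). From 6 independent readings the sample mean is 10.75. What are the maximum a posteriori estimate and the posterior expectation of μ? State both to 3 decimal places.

MAP: 5.629. Posterior mean: 5.629.

Posterior for μ is Normal. Precision-weighted mean: (1/1.5·-0.6 + 6/7.4·10.75) / (1/1.5 + 6/7.4) = 5.629.
A Normal posterior is symmetric, so mode = mean.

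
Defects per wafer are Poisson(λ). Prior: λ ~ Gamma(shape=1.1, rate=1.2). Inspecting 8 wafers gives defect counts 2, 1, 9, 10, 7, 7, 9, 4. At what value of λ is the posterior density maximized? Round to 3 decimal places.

5.337

Σ counts = 49. Posterior: Gamma(shape = 1.1+49 = 50.1, rate = 1.2+8 = 9.2).
Mode = (α−1)/β = 49.1/9.2 = 5.337.
Mean = α/β = 50.1/9.2 = 5.446.
This is the posterior mode — the MAP estimate.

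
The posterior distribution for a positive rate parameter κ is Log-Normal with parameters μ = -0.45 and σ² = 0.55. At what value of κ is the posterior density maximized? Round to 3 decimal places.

0.368

Mode = exp(μ − σ²) = exp(-1.00) = 0.368.
Mean = exp(μ + σ²/2) = exp(-0.175) = 0.839.
This is the posterior mode — the MAP estimate.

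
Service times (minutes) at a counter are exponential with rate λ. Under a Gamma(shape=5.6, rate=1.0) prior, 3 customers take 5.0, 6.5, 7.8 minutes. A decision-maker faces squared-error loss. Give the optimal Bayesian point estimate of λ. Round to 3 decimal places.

0.424

Σ times = 19.3. Posterior: Gamma(shape = 5.6+3 = 8.6, rate = 1.0+19.3 = 20.3).
Mode = (α−1)/β = 7.6/20.3 = 0.374.
Mean = α/β = 8.6/20.3 = 0.424.
Squared-error loss ⇒ the optimal estimator is the posterior mean.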